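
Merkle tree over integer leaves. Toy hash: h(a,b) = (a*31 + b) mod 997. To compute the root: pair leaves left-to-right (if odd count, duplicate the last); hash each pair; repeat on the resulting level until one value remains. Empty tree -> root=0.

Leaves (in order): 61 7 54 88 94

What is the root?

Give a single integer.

L0: [61, 7, 54, 88, 94]
L1: h(61,7)=(61*31+7)%997=901 h(54,88)=(54*31+88)%997=765 h(94,94)=(94*31+94)%997=17 -> [901, 765, 17]
L2: h(901,765)=(901*31+765)%997=780 h(17,17)=(17*31+17)%997=544 -> [780, 544]
L3: h(780,544)=(780*31+544)%997=796 -> [796]

Answer: 796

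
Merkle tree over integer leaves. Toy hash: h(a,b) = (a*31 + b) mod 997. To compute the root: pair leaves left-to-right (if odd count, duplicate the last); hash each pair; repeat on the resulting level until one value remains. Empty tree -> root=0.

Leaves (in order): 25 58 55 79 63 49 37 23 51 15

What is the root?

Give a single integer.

Answer: 468

Derivation:
L0: [25, 58, 55, 79, 63, 49, 37, 23, 51, 15]
L1: h(25,58)=(25*31+58)%997=833 h(55,79)=(55*31+79)%997=787 h(63,49)=(63*31+49)%997=8 h(37,23)=(37*31+23)%997=173 h(51,15)=(51*31+15)%997=599 -> [833, 787, 8, 173, 599]
L2: h(833,787)=(833*31+787)%997=688 h(8,173)=(8*31+173)%997=421 h(599,599)=(599*31+599)%997=225 -> [688, 421, 225]
L3: h(688,421)=(688*31+421)%997=812 h(225,225)=(225*31+225)%997=221 -> [812, 221]
L4: h(812,221)=(812*31+221)%997=468 -> [468]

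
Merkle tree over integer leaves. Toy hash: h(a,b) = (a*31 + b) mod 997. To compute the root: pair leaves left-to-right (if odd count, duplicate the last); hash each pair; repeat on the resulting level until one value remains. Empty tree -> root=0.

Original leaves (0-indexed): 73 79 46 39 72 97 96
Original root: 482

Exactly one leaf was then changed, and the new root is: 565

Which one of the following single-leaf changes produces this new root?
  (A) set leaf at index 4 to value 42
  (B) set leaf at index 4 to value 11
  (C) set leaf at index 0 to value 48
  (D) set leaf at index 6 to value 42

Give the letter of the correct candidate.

Answer: A

Derivation:
Original leaves: [73, 79, 46, 39, 72, 97, 96]
Target new root: 565
Try each candidate change and compute the resulting root:
Candidate A: set leaf[4] = 42 -> leaves = [73, 79, 46, 39, 42, 97, 96]
  L0: [73, 79, 46, 39, 42, 97, 96]
  L1: h(73,79)=(73*31+79)%997=348 h(46,39)=(46*31+39)%997=468 h(42,97)=(42*31+97)%997=402 h(96,96)=(96*31+96)%997=81 -> [348, 468, 402, 81]
  L2: h(348,468)=(348*31+468)%997=289 h(402,81)=(402*31+81)%997=579 -> [289, 579]
  L3: h(289,579)=(289*31+579)%997=565 -> [565]
  root = 565 == target 565  ** MATCH **
Candidate B: set leaf[4] = 11 -> leaves = [73, 79, 46, 39, 11, 97, 96]
  L0: [73, 79, 46, 39, 11, 97, 96]
  L1: h(73,79)=(73*31+79)%997=348 h(46,39)=(46*31+39)%997=468 h(11,97)=(11*31+97)%997=438 h(96,96)=(96*31+96)%997=81 -> [348, 468, 438, 81]
  L2: h(348,468)=(348*31+468)%997=289 h(438,81)=(438*31+81)%997=698 -> [289, 698]
  L3: h(289,698)=(289*31+698)%997=684 -> [684]
  root = 684 != target 565
Candidate C: set leaf[0] = 48 -> leaves = [48, 79, 46, 39, 72, 97, 96]
  L0: [48, 79, 46, 39, 72, 97, 96]
  L1: h(48,79)=(48*31+79)%997=570 h(46,39)=(46*31+39)%997=468 h(72,97)=(72*31+97)%997=335 h(96,96)=(96*31+96)%997=81 -> [570, 468, 335, 81]
  L2: h(570,468)=(570*31+468)%997=192 h(335,81)=(335*31+81)%997=496 -> [192, 496]
  L3: h(192,496)=(192*31+496)%997=466 -> [466]
  root = 466 != target 565
Candidate D: set leaf[6] = 42 -> leaves = [73, 79, 46, 39, 72, 97, 42]
  L0: [73, 79, 46, 39, 72, 97, 42]
  L1: h(73,79)=(73*31+79)%997=348 h(46,39)=(46*31+39)%997=468 h(72,97)=(72*31+97)%997=335 h(42,42)=(42*31+42)%997=347 -> [348, 468, 335, 347]
  L2: h(348,468)=(348*31+468)%997=289 h(335,347)=(335*31+347)%997=762 -> [289, 762]
  L3: h(289,762)=(289*31+762)%997=748 -> [748]
  root = 748 != target 565
Candidate A produces the target root.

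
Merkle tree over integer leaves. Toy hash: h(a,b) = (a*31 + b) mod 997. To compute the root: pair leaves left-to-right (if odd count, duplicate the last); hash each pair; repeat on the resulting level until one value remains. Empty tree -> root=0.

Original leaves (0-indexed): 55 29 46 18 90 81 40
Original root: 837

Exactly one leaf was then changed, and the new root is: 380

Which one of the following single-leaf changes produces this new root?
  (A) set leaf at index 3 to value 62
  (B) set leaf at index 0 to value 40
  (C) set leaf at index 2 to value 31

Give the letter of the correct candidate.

Original leaves: [55, 29, 46, 18, 90, 81, 40]
Target new root: 380
Try each candidate change and compute the resulting root:
Candidate A: set leaf[3] = 62 -> leaves = [55, 29, 46, 62, 90, 81, 40]
  L0: [55, 29, 46, 62, 90, 81, 40]
  L1: h(55,29)=(55*31+29)%997=737 h(46,62)=(46*31+62)%997=491 h(90,81)=(90*31+81)%997=877 h(40,40)=(40*31+40)%997=283 -> [737, 491, 877, 283]
  L2: h(737,491)=(737*31+491)%997=407 h(877,283)=(877*31+283)%997=551 -> [407, 551]
  L3: h(407,551)=(407*31+551)%997=207 -> [207]
  root = 207 != target 380
Candidate B: set leaf[0] = 40 -> leaves = [40, 29, 46, 18, 90, 81, 40]
  L0: [40, 29, 46, 18, 90, 81, 40]
  L1: h(40,29)=(40*31+29)%997=272 h(46,18)=(46*31+18)%997=447 h(90,81)=(90*31+81)%997=877 h(40,40)=(40*31+40)%997=283 -> [272, 447, 877, 283]
  L2: h(272,447)=(272*31+447)%997=903 h(877,283)=(877*31+283)%997=551 -> [903, 551]
  L3: h(903,551)=(903*31+551)%997=628 -> [628]
  root = 628 != target 380
Candidate C: set leaf[2] = 31 -> leaves = [55, 29, 31, 18, 90, 81, 40]
  L0: [55, 29, 31, 18, 90, 81, 40]
  L1: h(55,29)=(55*31+29)%997=737 h(31,18)=(31*31+18)%997=979 h(90,81)=(90*31+81)%997=877 h(40,40)=(40*31+40)%997=283 -> [737, 979, 877, 283]
  L2: h(737,979)=(737*31+979)%997=895 h(877,283)=(877*31+283)%997=551 -> [895, 551]
  L3: h(895,551)=(895*31+551)%997=380 -> [380]
  root = 380 == target 380  ** MATCH **
Candidate C produces the target root.

Answer: C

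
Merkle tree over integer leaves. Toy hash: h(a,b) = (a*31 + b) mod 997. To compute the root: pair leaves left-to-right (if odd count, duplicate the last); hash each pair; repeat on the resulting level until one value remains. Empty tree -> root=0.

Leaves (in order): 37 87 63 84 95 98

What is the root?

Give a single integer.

L0: [37, 87, 63, 84, 95, 98]
L1: h(37,87)=(37*31+87)%997=237 h(63,84)=(63*31+84)%997=43 h(95,98)=(95*31+98)%997=52 -> [237, 43, 52]
L2: h(237,43)=(237*31+43)%997=411 h(52,52)=(52*31+52)%997=667 -> [411, 667]
L3: h(411,667)=(411*31+667)%997=447 -> [447]

Answer: 447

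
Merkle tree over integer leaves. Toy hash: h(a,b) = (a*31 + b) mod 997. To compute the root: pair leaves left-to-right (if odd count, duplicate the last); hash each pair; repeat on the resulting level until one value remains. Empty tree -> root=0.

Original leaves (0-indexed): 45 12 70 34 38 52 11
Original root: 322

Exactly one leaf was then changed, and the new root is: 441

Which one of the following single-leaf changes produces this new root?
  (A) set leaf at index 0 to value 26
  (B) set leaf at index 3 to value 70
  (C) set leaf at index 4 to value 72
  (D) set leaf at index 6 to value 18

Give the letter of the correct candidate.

Original leaves: [45, 12, 70, 34, 38, 52, 11]
Target new root: 441
Try each candidate change and compute the resulting root:
Candidate A: set leaf[0] = 26 -> leaves = [26, 12, 70, 34, 38, 52, 11]
  L0: [26, 12, 70, 34, 38, 52, 11]
  L1: h(26,12)=(26*31+12)%997=818 h(70,34)=(70*31+34)%997=210 h(38,52)=(38*31+52)%997=233 h(11,11)=(11*31+11)%997=352 -> [818, 210, 233, 352]
  L2: h(818,210)=(818*31+210)%997=643 h(233,352)=(233*31+352)%997=596 -> [643, 596]
  L3: h(643,596)=(643*31+596)%997=589 -> [589]
  root = 589 != target 441
Candidate B: set leaf[3] = 70 -> leaves = [45, 12, 70, 70, 38, 52, 11]
  L0: [45, 12, 70, 70, 38, 52, 11]
  L1: h(45,12)=(45*31+12)%997=410 h(70,70)=(70*31+70)%997=246 h(38,52)=(38*31+52)%997=233 h(11,11)=(11*31+11)%997=352 -> [410, 246, 233, 352]
  L2: h(410,246)=(410*31+246)%997=992 h(233,352)=(233*31+352)%997=596 -> [992, 596]
  L3: h(992,596)=(992*31+596)%997=441 -> [441]
  root = 441 == target 441  ** MATCH **
Candidate C: set leaf[4] = 72 -> leaves = [45, 12, 70, 34, 72, 52, 11]
  L0: [45, 12, 70, 34, 72, 52, 11]
  L1: h(45,12)=(45*31+12)%997=410 h(70,34)=(70*31+34)%997=210 h(72,52)=(72*31+52)%997=290 h(11,11)=(11*31+11)%997=352 -> [410, 210, 290, 352]
  L2: h(410,210)=(410*31+210)%997=956 h(290,352)=(290*31+352)%997=369 -> [956, 369]
  L3: h(956,369)=(956*31+369)%997=95 -> [95]
  root = 95 != target 441
Candidate D: set leaf[6] = 18 -> leaves = [45, 12, 70, 34, 38, 52, 18]
  L0: [45, 12, 70, 34, 38, 52, 18]
  L1: h(45,12)=(45*31+12)%997=410 h(70,34)=(70*31+34)%997=210 h(38,52)=(38*31+52)%997=233 h(18,18)=(18*31+18)%997=576 -> [410, 210, 233, 576]
  L2: h(410,210)=(410*31+210)%997=956 h(233,576)=(233*31+576)%997=820 -> [956, 820]
  L3: h(956,820)=(956*31+820)%997=546 -> [546]
  root = 546 != target 441
Candidate B produces the target root.

Answer: B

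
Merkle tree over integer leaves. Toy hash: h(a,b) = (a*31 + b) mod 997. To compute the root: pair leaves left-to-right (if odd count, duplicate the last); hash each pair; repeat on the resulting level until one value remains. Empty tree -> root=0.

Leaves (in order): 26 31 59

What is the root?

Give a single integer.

L0: [26, 31, 59]
L1: h(26,31)=(26*31+31)%997=837 h(59,59)=(59*31+59)%997=891 -> [837, 891]
L2: h(837,891)=(837*31+891)%997=916 -> [916]

Answer: 916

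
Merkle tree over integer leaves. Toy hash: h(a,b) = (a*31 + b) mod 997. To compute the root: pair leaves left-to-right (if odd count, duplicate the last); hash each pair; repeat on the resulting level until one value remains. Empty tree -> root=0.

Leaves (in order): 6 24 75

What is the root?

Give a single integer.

L0: [6, 24, 75]
L1: h(6,24)=(6*31+24)%997=210 h(75,75)=(75*31+75)%997=406 -> [210, 406]
L2: h(210,406)=(210*31+406)%997=934 -> [934]

Answer: 934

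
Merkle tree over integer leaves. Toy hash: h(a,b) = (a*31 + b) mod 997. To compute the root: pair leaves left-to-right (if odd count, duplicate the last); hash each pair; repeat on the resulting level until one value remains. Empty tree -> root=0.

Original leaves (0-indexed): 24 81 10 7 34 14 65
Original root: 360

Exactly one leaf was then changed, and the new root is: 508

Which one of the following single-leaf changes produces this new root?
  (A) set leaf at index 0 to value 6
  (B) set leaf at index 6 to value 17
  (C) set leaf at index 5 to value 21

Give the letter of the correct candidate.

Answer: A

Derivation:
Original leaves: [24, 81, 10, 7, 34, 14, 65]
Target new root: 508
Try each candidate change and compute the resulting root:
Candidate A: set leaf[0] = 6 -> leaves = [6, 81, 10, 7, 34, 14, 65]
  L0: [6, 81, 10, 7, 34, 14, 65]
  L1: h(6,81)=(6*31+81)%997=267 h(10,7)=(10*31+7)%997=317 h(34,14)=(34*31+14)%997=71 h(65,65)=(65*31+65)%997=86 -> [267, 317, 71, 86]
  L2: h(267,317)=(267*31+317)%997=618 h(71,86)=(71*31+86)%997=293 -> [618, 293]
  L3: h(618,293)=(618*31+293)%997=508 -> [508]
  root = 508 == target 508  ** MATCH **
Candidate B: set leaf[6] = 17 -> leaves = [24, 81, 10, 7, 34, 14, 17]
  L0: [24, 81, 10, 7, 34, 14, 17]
  L1: h(24,81)=(24*31+81)%997=825 h(10,7)=(10*31+7)%997=317 h(34,14)=(34*31+14)%997=71 h(17,17)=(17*31+17)%997=544 -> [825, 317, 71, 544]
  L2: h(825,317)=(825*31+317)%997=967 h(71,544)=(71*31+544)%997=751 -> [967, 751]
  L3: h(967,751)=(967*31+751)%997=818 -> [818]
  root = 818 != target 508
Candidate C: set leaf[5] = 21 -> leaves = [24, 81, 10, 7, 34, 21, 65]
  L0: [24, 81, 10, 7, 34, 21, 65]
  L1: h(24,81)=(24*31+81)%997=825 h(10,7)=(10*31+7)%997=317 h(34,21)=(34*31+21)%997=78 h(65,65)=(65*31+65)%997=86 -> [825, 317, 78, 86]
  L2: h(825,317)=(825*31+317)%997=967 h(78,86)=(78*31+86)%997=510 -> [967, 510]
  L3: h(967,510)=(967*31+510)%997=577 -> [577]
  root = 577 != target 508
Candidate A produces the target root.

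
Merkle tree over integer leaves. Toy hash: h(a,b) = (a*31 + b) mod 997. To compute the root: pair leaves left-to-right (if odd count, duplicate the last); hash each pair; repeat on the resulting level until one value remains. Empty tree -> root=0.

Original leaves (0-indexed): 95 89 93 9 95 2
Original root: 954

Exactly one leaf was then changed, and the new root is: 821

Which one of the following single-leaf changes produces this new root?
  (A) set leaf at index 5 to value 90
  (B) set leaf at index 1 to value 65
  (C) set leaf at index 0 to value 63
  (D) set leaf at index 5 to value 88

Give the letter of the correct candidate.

Answer: B

Derivation:
Original leaves: [95, 89, 93, 9, 95, 2]
Target new root: 821
Try each candidate change and compute the resulting root:
Candidate A: set leaf[5] = 90 -> leaves = [95, 89, 93, 9, 95, 90]
  L0: [95, 89, 93, 9, 95, 90]
  L1: h(95,89)=(95*31+89)%997=43 h(93,9)=(93*31+9)%997=898 h(95,90)=(95*31+90)%997=44 -> [43, 898, 44]
  L2: h(43,898)=(43*31+898)%997=237 h(44,44)=(44*31+44)%997=411 -> [237, 411]
  L3: h(237,411)=(237*31+411)%997=779 -> [779]
  root = 779 != target 821
Candidate B: set leaf[1] = 65 -> leaves = [95, 65, 93, 9, 95, 2]
  L0: [95, 65, 93, 9, 95, 2]
  L1: h(95,65)=(95*31+65)%997=19 h(93,9)=(93*31+9)%997=898 h(95,2)=(95*31+2)%997=953 -> [19, 898, 953]
  L2: h(19,898)=(19*31+898)%997=490 h(953,953)=(953*31+953)%997=586 -> [490, 586]
  L3: h(490,586)=(490*31+586)%997=821 -> [821]
  root = 821 == target 821  ** MATCH **
Candidate C: set leaf[0] = 63 -> leaves = [63, 89, 93, 9, 95, 2]
  L0: [63, 89, 93, 9, 95, 2]
  L1: h(63,89)=(63*31+89)%997=48 h(93,9)=(93*31+9)%997=898 h(95,2)=(95*31+2)%997=953 -> [48, 898, 953]
  L2: h(48,898)=(48*31+898)%997=392 h(953,953)=(953*31+953)%997=586 -> [392, 586]
  L3: h(392,586)=(392*31+586)%997=774 -> [774]
  root = 774 != target 821
Candidate D: set leaf[5] = 88 -> leaves = [95, 89, 93, 9, 95, 88]
  L0: [95, 89, 93, 9, 95, 88]
  L1: h(95,89)=(95*31+89)%997=43 h(93,9)=(93*31+9)%997=898 h(95,88)=(95*31+88)%997=42 -> [43, 898, 42]
  L2: h(43,898)=(43*31+898)%997=237 h(42,42)=(42*31+42)%997=347 -> [237, 347]
  L3: h(237,347)=(237*31+347)%997=715 -> [715]
  root = 715 != target 821
Candidate B produces the target root.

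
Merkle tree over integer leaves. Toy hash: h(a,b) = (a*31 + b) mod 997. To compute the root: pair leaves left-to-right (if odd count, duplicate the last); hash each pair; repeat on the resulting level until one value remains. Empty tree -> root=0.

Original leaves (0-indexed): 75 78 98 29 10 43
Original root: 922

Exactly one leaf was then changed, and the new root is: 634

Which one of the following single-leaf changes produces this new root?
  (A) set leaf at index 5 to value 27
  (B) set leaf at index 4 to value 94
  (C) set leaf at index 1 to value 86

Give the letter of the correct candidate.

Answer: C

Derivation:
Original leaves: [75, 78, 98, 29, 10, 43]
Target new root: 634
Try each candidate change and compute the resulting root:
Candidate A: set leaf[5] = 27 -> leaves = [75, 78, 98, 29, 10, 27]
  L0: [75, 78, 98, 29, 10, 27]
  L1: h(75,78)=(75*31+78)%997=409 h(98,29)=(98*31+29)%997=76 h(10,27)=(10*31+27)%997=337 -> [409, 76, 337]
  L2: h(409,76)=(409*31+76)%997=791 h(337,337)=(337*31+337)%997=814 -> [791, 814]
  L3: h(791,814)=(791*31+814)%997=410 -> [410]
  root = 410 != target 634
Candidate B: set leaf[4] = 94 -> leaves = [75, 78, 98, 29, 94, 43]
  L0: [75, 78, 98, 29, 94, 43]
  L1: h(75,78)=(75*31+78)%997=409 h(98,29)=(98*31+29)%997=76 h(94,43)=(94*31+43)%997=963 -> [409, 76, 963]
  L2: h(409,76)=(409*31+76)%997=791 h(963,963)=(963*31+963)%997=906 -> [791, 906]
  L3: h(791,906)=(791*31+906)%997=502 -> [502]
  root = 502 != target 634
Candidate C: set leaf[1] = 86 -> leaves = [75, 86, 98, 29, 10, 43]
  L0: [75, 86, 98, 29, 10, 43]
  L1: h(75,86)=(75*31+86)%997=417 h(98,29)=(98*31+29)%997=76 h(10,43)=(10*31+43)%997=353 -> [417, 76, 353]
  L2: h(417,76)=(417*31+76)%997=42 h(353,353)=(353*31+353)%997=329 -> [42, 329]
  L3: h(42,329)=(42*31+329)%997=634 -> [634]
  root = 634 == target 634  ** MATCH **
Candidate C produces the target root.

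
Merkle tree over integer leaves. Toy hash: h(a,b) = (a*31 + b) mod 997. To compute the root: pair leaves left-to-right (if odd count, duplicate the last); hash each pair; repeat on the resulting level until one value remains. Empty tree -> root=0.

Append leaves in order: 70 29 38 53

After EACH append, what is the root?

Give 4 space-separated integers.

Answer: 70 205 592 607

Derivation:
After append 70 (leaves=[70]):
  L0: [70]
  root=70
After append 29 (leaves=[70, 29]):
  L0: [70, 29]
  L1: h(70,29)=(70*31+29)%997=205 -> [205]
  root=205
After append 38 (leaves=[70, 29, 38]):
  L0: [70, 29, 38]
  L1: h(70,29)=(70*31+29)%997=205 h(38,38)=(38*31+38)%997=219 -> [205, 219]
  L2: h(205,219)=(205*31+219)%997=592 -> [592]
  root=592
After append 53 (leaves=[70, 29, 38, 53]):
  L0: [70, 29, 38, 53]
  L1: h(70,29)=(70*31+29)%997=205 h(38,53)=(38*31+53)%997=234 -> [205, 234]
  L2: h(205,234)=(205*31+234)%997=607 -> [607]
  root=607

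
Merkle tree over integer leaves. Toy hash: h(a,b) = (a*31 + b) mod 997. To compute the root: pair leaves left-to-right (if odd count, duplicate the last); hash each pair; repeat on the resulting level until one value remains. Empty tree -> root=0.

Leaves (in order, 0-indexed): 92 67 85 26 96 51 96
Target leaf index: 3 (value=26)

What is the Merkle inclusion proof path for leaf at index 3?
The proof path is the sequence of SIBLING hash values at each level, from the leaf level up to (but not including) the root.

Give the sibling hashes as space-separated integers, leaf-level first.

Answer: 85 925 200

Derivation:
L0 (leaves): [92, 67, 85, 26, 96, 51, 96], target index=3
L1: h(92,67)=(92*31+67)%997=925 [pair 0] h(85,26)=(85*31+26)%997=667 [pair 1] h(96,51)=(96*31+51)%997=36 [pair 2] h(96,96)=(96*31+96)%997=81 [pair 3] -> [925, 667, 36, 81]
  Sibling for proof at L0: 85
L2: h(925,667)=(925*31+667)%997=429 [pair 0] h(36,81)=(36*31+81)%997=200 [pair 1] -> [429, 200]
  Sibling for proof at L1: 925
L3: h(429,200)=(429*31+200)%997=538 [pair 0] -> [538]
  Sibling for proof at L2: 200
Root: 538
Proof path (sibling hashes from leaf to root): [85, 925, 200]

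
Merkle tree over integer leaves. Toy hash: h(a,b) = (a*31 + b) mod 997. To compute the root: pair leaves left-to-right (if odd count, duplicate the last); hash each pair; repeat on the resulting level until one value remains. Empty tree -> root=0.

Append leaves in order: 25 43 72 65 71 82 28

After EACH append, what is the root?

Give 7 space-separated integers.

After append 25 (leaves=[25]):
  L0: [25]
  root=25
After append 43 (leaves=[25, 43]):
  L0: [25, 43]
  L1: h(25,43)=(25*31+43)%997=818 -> [818]
  root=818
After append 72 (leaves=[25, 43, 72]):
  L0: [25, 43, 72]
  L1: h(25,43)=(25*31+43)%997=818 h(72,72)=(72*31+72)%997=310 -> [818, 310]
  L2: h(818,310)=(818*31+310)%997=743 -> [743]
  root=743
After append 65 (leaves=[25, 43, 72, 65]):
  L0: [25, 43, 72, 65]
  L1: h(25,43)=(25*31+43)%997=818 h(72,65)=(72*31+65)%997=303 -> [818, 303]
  L2: h(818,303)=(818*31+303)%997=736 -> [736]
  root=736
After append 71 (leaves=[25, 43, 72, 65, 71]):
  L0: [25, 43, 72, 65, 71]
  L1: h(25,43)=(25*31+43)%997=818 h(72,65)=(72*31+65)%997=303 h(71,71)=(71*31+71)%997=278 -> [818, 303, 278]
  L2: h(818,303)=(818*31+303)%997=736 h(278,278)=(278*31+278)%997=920 -> [736, 920]
  L3: h(736,920)=(736*31+920)%997=805 -> [805]
  root=805
After append 82 (leaves=[25, 43, 72, 65, 71, 82]):
  L0: [25, 43, 72, 65, 71, 82]
  L1: h(25,43)=(25*31+43)%997=818 h(72,65)=(72*31+65)%997=303 h(71,82)=(71*31+82)%997=289 -> [818, 303, 289]
  L2: h(818,303)=(818*31+303)%997=736 h(289,289)=(289*31+289)%997=275 -> [736, 275]
  L3: h(736,275)=(736*31+275)%997=160 -> [160]
  root=160
After append 28 (leaves=[25, 43, 72, 65, 71, 82, 28]):
  L0: [25, 43, 72, 65, 71, 82, 28]
  L1: h(25,43)=(25*31+43)%997=818 h(72,65)=(72*31+65)%997=303 h(71,82)=(71*31+82)%997=289 h(28,28)=(28*31+28)%997=896 -> [818, 303, 289, 896]
  L2: h(818,303)=(818*31+303)%997=736 h(289,896)=(289*31+896)%997=882 -> [736, 882]
  L3: h(736,882)=(736*31+882)%997=767 -> [767]
  root=767

Answer: 25 818 743 736 805 160 767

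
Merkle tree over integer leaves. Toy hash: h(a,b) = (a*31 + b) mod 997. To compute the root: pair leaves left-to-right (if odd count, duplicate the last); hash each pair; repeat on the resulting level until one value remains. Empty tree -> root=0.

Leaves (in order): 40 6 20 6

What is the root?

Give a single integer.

Answer: 369

Derivation:
L0: [40, 6, 20, 6]
L1: h(40,6)=(40*31+6)%997=249 h(20,6)=(20*31+6)%997=626 -> [249, 626]
L2: h(249,626)=(249*31+626)%997=369 -> [369]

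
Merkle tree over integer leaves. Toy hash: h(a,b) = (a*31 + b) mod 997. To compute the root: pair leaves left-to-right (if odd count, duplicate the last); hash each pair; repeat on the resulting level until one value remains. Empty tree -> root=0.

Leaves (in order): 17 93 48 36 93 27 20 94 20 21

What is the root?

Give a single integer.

L0: [17, 93, 48, 36, 93, 27, 20, 94, 20, 21]
L1: h(17,93)=(17*31+93)%997=620 h(48,36)=(48*31+36)%997=527 h(93,27)=(93*31+27)%997=916 h(20,94)=(20*31+94)%997=714 h(20,21)=(20*31+21)%997=641 -> [620, 527, 916, 714, 641]
L2: h(620,527)=(620*31+527)%997=804 h(916,714)=(916*31+714)%997=197 h(641,641)=(641*31+641)%997=572 -> [804, 197, 572]
L3: h(804,197)=(804*31+197)%997=196 h(572,572)=(572*31+572)%997=358 -> [196, 358]
L4: h(196,358)=(196*31+358)%997=452 -> [452]

Answer: 452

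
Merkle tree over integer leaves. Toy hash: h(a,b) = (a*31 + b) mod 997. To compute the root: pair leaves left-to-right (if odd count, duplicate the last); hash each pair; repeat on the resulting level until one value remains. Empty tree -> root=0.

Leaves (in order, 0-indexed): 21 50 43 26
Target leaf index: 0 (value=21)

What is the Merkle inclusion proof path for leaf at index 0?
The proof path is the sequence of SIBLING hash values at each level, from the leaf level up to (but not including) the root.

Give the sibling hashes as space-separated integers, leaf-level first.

L0 (leaves): [21, 50, 43, 26], target index=0
L1: h(21,50)=(21*31+50)%997=701 [pair 0] h(43,26)=(43*31+26)%997=362 [pair 1] -> [701, 362]
  Sibling for proof at L0: 50
L2: h(701,362)=(701*31+362)%997=159 [pair 0] -> [159]
  Sibling for proof at L1: 362
Root: 159
Proof path (sibling hashes from leaf to root): [50, 362]

Answer: 50 362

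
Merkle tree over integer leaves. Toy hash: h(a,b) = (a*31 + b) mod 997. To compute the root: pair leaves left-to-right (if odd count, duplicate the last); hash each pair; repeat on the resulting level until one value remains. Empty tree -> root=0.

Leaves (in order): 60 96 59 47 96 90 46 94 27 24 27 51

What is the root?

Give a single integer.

Answer: 532

Derivation:
L0: [60, 96, 59, 47, 96, 90, 46, 94, 27, 24, 27, 51]
L1: h(60,96)=(60*31+96)%997=959 h(59,47)=(59*31+47)%997=879 h(96,90)=(96*31+90)%997=75 h(46,94)=(46*31+94)%997=523 h(27,24)=(27*31+24)%997=861 h(27,51)=(27*31+51)%997=888 -> [959, 879, 75, 523, 861, 888]
L2: h(959,879)=(959*31+879)%997=698 h(75,523)=(75*31+523)%997=854 h(861,888)=(861*31+888)%997=660 -> [698, 854, 660]
L3: h(698,854)=(698*31+854)%997=558 h(660,660)=(660*31+660)%997=183 -> [558, 183]
L4: h(558,183)=(558*31+183)%997=532 -> [532]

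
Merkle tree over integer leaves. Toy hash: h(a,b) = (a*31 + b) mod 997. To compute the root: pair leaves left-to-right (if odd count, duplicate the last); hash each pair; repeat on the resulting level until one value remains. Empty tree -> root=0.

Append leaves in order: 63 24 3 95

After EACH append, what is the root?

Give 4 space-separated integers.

After append 63 (leaves=[63]):
  L0: [63]
  root=63
After append 24 (leaves=[63, 24]):
  L0: [63, 24]
  L1: h(63,24)=(63*31+24)%997=980 -> [980]
  root=980
After append 3 (leaves=[63, 24, 3]):
  L0: [63, 24, 3]
  L1: h(63,24)=(63*31+24)%997=980 h(3,3)=(3*31+3)%997=96 -> [980, 96]
  L2: h(980,96)=(980*31+96)%997=566 -> [566]
  root=566
After append 95 (leaves=[63, 24, 3, 95]):
  L0: [63, 24, 3, 95]
  L1: h(63,24)=(63*31+24)%997=980 h(3,95)=(3*31+95)%997=188 -> [980, 188]
  L2: h(980,188)=(980*31+188)%997=658 -> [658]
  root=658

Answer: 63 980 566 658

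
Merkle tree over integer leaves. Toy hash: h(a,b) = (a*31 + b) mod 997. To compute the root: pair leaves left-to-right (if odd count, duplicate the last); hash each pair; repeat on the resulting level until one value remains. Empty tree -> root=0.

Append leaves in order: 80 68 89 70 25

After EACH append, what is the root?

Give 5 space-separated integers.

Answer: 80 554 82 63 634

Derivation:
After append 80 (leaves=[80]):
  L0: [80]
  root=80
After append 68 (leaves=[80, 68]):
  L0: [80, 68]
  L1: h(80,68)=(80*31+68)%997=554 -> [554]
  root=554
After append 89 (leaves=[80, 68, 89]):
  L0: [80, 68, 89]
  L1: h(80,68)=(80*31+68)%997=554 h(89,89)=(89*31+89)%997=854 -> [554, 854]
  L2: h(554,854)=(554*31+854)%997=82 -> [82]
  root=82
After append 70 (leaves=[80, 68, 89, 70]):
  L0: [80, 68, 89, 70]
  L1: h(80,68)=(80*31+68)%997=554 h(89,70)=(89*31+70)%997=835 -> [554, 835]
  L2: h(554,835)=(554*31+835)%997=63 -> [63]
  root=63
After append 25 (leaves=[80, 68, 89, 70, 25]):
  L0: [80, 68, 89, 70, 25]
  L1: h(80,68)=(80*31+68)%997=554 h(89,70)=(89*31+70)%997=835 h(25,25)=(25*31+25)%997=800 -> [554, 835, 800]
  L2: h(554,835)=(554*31+835)%997=63 h(800,800)=(800*31+800)%997=675 -> [63, 675]
  L3: h(63,675)=(63*31+675)%997=634 -> [634]
  root=634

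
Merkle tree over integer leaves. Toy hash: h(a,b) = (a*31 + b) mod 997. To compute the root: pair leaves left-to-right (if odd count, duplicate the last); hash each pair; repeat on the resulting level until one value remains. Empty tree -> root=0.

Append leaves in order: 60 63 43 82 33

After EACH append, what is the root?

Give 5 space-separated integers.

Answer: 60 926 172 211 453

Derivation:
After append 60 (leaves=[60]):
  L0: [60]
  root=60
After append 63 (leaves=[60, 63]):
  L0: [60, 63]
  L1: h(60,63)=(60*31+63)%997=926 -> [926]
  root=926
After append 43 (leaves=[60, 63, 43]):
  L0: [60, 63, 43]
  L1: h(60,63)=(60*31+63)%997=926 h(43,43)=(43*31+43)%997=379 -> [926, 379]
  L2: h(926,379)=(926*31+379)%997=172 -> [172]
  root=172
After append 82 (leaves=[60, 63, 43, 82]):
  L0: [60, 63, 43, 82]
  L1: h(60,63)=(60*31+63)%997=926 h(43,82)=(43*31+82)%997=418 -> [926, 418]
  L2: h(926,418)=(926*31+418)%997=211 -> [211]
  root=211
After append 33 (leaves=[60, 63, 43, 82, 33]):
  L0: [60, 63, 43, 82, 33]
  L1: h(60,63)=(60*31+63)%997=926 h(43,82)=(43*31+82)%997=418 h(33,33)=(33*31+33)%997=59 -> [926, 418, 59]
  L2: h(926,418)=(926*31+418)%997=211 h(59,59)=(59*31+59)%997=891 -> [211, 891]
  L3: h(211,891)=(211*31+891)%997=453 -> [453]
  root=453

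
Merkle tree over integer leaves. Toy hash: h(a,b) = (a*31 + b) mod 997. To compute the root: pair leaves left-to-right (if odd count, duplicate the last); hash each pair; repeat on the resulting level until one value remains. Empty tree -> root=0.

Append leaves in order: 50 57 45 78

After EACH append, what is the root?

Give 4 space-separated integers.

Answer: 50 610 410 443

Derivation:
After append 50 (leaves=[50]):
  L0: [50]
  root=50
After append 57 (leaves=[50, 57]):
  L0: [50, 57]
  L1: h(50,57)=(50*31+57)%997=610 -> [610]
  root=610
After append 45 (leaves=[50, 57, 45]):
  L0: [50, 57, 45]
  L1: h(50,57)=(50*31+57)%997=610 h(45,45)=(45*31+45)%997=443 -> [610, 443]
  L2: h(610,443)=(610*31+443)%997=410 -> [410]
  root=410
After append 78 (leaves=[50, 57, 45, 78]):
  L0: [50, 57, 45, 78]
  L1: h(50,57)=(50*31+57)%997=610 h(45,78)=(45*31+78)%997=476 -> [610, 476]
  L2: h(610,476)=(610*31+476)%997=443 -> [443]
  root=443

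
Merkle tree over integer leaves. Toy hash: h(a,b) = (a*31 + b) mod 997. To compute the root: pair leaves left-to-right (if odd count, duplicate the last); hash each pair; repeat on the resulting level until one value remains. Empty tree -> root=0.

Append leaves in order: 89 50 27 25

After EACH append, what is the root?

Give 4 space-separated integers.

Answer: 89 815 207 205

Derivation:
After append 89 (leaves=[89]):
  L0: [89]
  root=89
After append 50 (leaves=[89, 50]):
  L0: [89, 50]
  L1: h(89,50)=(89*31+50)%997=815 -> [815]
  root=815
After append 27 (leaves=[89, 50, 27]):
  L0: [89, 50, 27]
  L1: h(89,50)=(89*31+50)%997=815 h(27,27)=(27*31+27)%997=864 -> [815, 864]
  L2: h(815,864)=(815*31+864)%997=207 -> [207]
  root=207
After append 25 (leaves=[89, 50, 27, 25]):
  L0: [89, 50, 27, 25]
  L1: h(89,50)=(89*31+50)%997=815 h(27,25)=(27*31+25)%997=862 -> [815, 862]
  L2: h(815,862)=(815*31+862)%997=205 -> [205]
  root=205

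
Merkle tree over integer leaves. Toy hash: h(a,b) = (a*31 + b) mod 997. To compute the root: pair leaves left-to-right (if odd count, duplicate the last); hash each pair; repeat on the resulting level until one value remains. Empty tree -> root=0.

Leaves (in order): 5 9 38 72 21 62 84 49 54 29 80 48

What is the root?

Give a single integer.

Answer: 632

Derivation:
L0: [5, 9, 38, 72, 21, 62, 84, 49, 54, 29, 80, 48]
L1: h(5,9)=(5*31+9)%997=164 h(38,72)=(38*31+72)%997=253 h(21,62)=(21*31+62)%997=713 h(84,49)=(84*31+49)%997=659 h(54,29)=(54*31+29)%997=706 h(80,48)=(80*31+48)%997=534 -> [164, 253, 713, 659, 706, 534]
L2: h(164,253)=(164*31+253)%997=352 h(713,659)=(713*31+659)%997=828 h(706,534)=(706*31+534)%997=486 -> [352, 828, 486]
L3: h(352,828)=(352*31+828)%997=773 h(486,486)=(486*31+486)%997=597 -> [773, 597]
L4: h(773,597)=(773*31+597)%997=632 -> [632]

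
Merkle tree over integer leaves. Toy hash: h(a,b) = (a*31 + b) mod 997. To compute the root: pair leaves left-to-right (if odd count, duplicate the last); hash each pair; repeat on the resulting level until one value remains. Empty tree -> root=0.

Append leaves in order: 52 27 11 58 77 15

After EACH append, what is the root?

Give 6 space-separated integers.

After append 52 (leaves=[52]):
  L0: [52]
  root=52
After append 27 (leaves=[52, 27]):
  L0: [52, 27]
  L1: h(52,27)=(52*31+27)%997=642 -> [642]
  root=642
After append 11 (leaves=[52, 27, 11]):
  L0: [52, 27, 11]
  L1: h(52,27)=(52*31+27)%997=642 h(11,11)=(11*31+11)%997=352 -> [642, 352]
  L2: h(642,352)=(642*31+352)%997=314 -> [314]
  root=314
After append 58 (leaves=[52, 27, 11, 58]):
  L0: [52, 27, 11, 58]
  L1: h(52,27)=(52*31+27)%997=642 h(11,58)=(11*31+58)%997=399 -> [642, 399]
  L2: h(642,399)=(642*31+399)%997=361 -> [361]
  root=361
After append 77 (leaves=[52, 27, 11, 58, 77]):
  L0: [52, 27, 11, 58, 77]
  L1: h(52,27)=(52*31+27)%997=642 h(11,58)=(11*31+58)%997=399 h(77,77)=(77*31+77)%997=470 -> [642, 399, 470]
  L2: h(642,399)=(642*31+399)%997=361 h(470,470)=(470*31+470)%997=85 -> [361, 85]
  L3: h(361,85)=(361*31+85)%997=309 -> [309]
  root=309
After append 15 (leaves=[52, 27, 11, 58, 77, 15]):
  L0: [52, 27, 11, 58, 77, 15]
  L1: h(52,27)=(52*31+27)%997=642 h(11,58)=(11*31+58)%997=399 h(77,15)=(77*31+15)%997=408 -> [642, 399, 408]
  L2: h(642,399)=(642*31+399)%997=361 h(408,408)=(408*31+408)%997=95 -> [361, 95]
  L3: h(361,95)=(361*31+95)%997=319 -> [319]
  root=319

Answer: 52 642 314 361 309 319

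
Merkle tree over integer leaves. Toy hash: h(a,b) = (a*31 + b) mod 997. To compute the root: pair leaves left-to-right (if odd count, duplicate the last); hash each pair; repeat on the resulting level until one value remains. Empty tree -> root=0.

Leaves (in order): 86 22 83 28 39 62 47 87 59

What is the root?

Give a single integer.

Answer: 490

Derivation:
L0: [86, 22, 83, 28, 39, 62, 47, 87, 59]
L1: h(86,22)=(86*31+22)%997=694 h(83,28)=(83*31+28)%997=607 h(39,62)=(39*31+62)%997=274 h(47,87)=(47*31+87)%997=547 h(59,59)=(59*31+59)%997=891 -> [694, 607, 274, 547, 891]
L2: h(694,607)=(694*31+607)%997=187 h(274,547)=(274*31+547)%997=68 h(891,891)=(891*31+891)%997=596 -> [187, 68, 596]
L3: h(187,68)=(187*31+68)%997=880 h(596,596)=(596*31+596)%997=129 -> [880, 129]
L4: h(880,129)=(880*31+129)%997=490 -> [490]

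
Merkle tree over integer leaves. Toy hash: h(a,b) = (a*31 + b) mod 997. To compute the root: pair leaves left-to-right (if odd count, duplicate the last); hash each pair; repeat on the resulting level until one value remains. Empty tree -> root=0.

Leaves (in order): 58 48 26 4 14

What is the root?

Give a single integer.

L0: [58, 48, 26, 4, 14]
L1: h(58,48)=(58*31+48)%997=849 h(26,4)=(26*31+4)%997=810 h(14,14)=(14*31+14)%997=448 -> [849, 810, 448]
L2: h(849,810)=(849*31+810)%997=210 h(448,448)=(448*31+448)%997=378 -> [210, 378]
L3: h(210,378)=(210*31+378)%997=906 -> [906]

Answer: 906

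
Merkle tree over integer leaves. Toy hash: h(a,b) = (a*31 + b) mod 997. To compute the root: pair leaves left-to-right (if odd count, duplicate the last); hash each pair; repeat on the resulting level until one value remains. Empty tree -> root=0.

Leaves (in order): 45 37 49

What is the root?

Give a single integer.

L0: [45, 37, 49]
L1: h(45,37)=(45*31+37)%997=435 h(49,49)=(49*31+49)%997=571 -> [435, 571]
L2: h(435,571)=(435*31+571)%997=98 -> [98]

Answer: 98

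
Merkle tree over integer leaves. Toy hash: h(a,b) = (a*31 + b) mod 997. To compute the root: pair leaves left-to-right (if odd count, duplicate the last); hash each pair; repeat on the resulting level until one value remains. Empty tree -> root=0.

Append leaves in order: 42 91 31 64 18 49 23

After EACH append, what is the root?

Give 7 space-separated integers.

After append 42 (leaves=[42]):
  L0: [42]
  root=42
After append 91 (leaves=[42, 91]):
  L0: [42, 91]
  L1: h(42,91)=(42*31+91)%997=396 -> [396]
  root=396
After append 31 (leaves=[42, 91, 31]):
  L0: [42, 91, 31]
  L1: h(42,91)=(42*31+91)%997=396 h(31,31)=(31*31+31)%997=992 -> [396, 992]
  L2: h(396,992)=(396*31+992)%997=307 -> [307]
  root=307
After append 64 (leaves=[42, 91, 31, 64]):
  L0: [42, 91, 31, 64]
  L1: h(42,91)=(42*31+91)%997=396 h(31,64)=(31*31+64)%997=28 -> [396, 28]
  L2: h(396,28)=(396*31+28)%997=340 -> [340]
  root=340
After append 18 (leaves=[42, 91, 31, 64, 18]):
  L0: [42, 91, 31, 64, 18]
  L1: h(42,91)=(42*31+91)%997=396 h(31,64)=(31*31+64)%997=28 h(18,18)=(18*31+18)%997=576 -> [396, 28, 576]
  L2: h(396,28)=(396*31+28)%997=340 h(576,576)=(576*31+576)%997=486 -> [340, 486]
  L3: h(340,486)=(340*31+486)%997=59 -> [59]
  root=59
After append 49 (leaves=[42, 91, 31, 64, 18, 49]):
  L0: [42, 91, 31, 64, 18, 49]
  L1: h(42,91)=(42*31+91)%997=396 h(31,64)=(31*31+64)%997=28 h(18,49)=(18*31+49)%997=607 -> [396, 28, 607]
  L2: h(396,28)=(396*31+28)%997=340 h(607,607)=(607*31+607)%997=481 -> [340, 481]
  L3: h(340,481)=(340*31+481)%997=54 -> [54]
  root=54
After append 23 (leaves=[42, 91, 31, 64, 18, 49, 23]):
  L0: [42, 91, 31, 64, 18, 49, 23]
  L1: h(42,91)=(42*31+91)%997=396 h(31,64)=(31*31+64)%997=28 h(18,49)=(18*31+49)%997=607 h(23,23)=(23*31+23)%997=736 -> [396, 28, 607, 736]
  L2: h(396,28)=(396*31+28)%997=340 h(607,736)=(607*31+736)%997=610 -> [340, 610]
  L3: h(340,610)=(340*31+610)%997=183 -> [183]
  root=183

Answer: 42 396 307 340 59 54 183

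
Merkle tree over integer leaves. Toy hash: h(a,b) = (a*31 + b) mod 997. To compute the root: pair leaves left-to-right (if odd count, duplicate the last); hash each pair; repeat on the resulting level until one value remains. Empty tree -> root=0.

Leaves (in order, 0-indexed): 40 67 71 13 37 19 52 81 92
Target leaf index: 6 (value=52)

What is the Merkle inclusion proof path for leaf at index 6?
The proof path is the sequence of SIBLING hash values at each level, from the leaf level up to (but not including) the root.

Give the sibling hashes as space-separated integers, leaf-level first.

L0 (leaves): [40, 67, 71, 13, 37, 19, 52, 81, 92], target index=6
L1: h(40,67)=(40*31+67)%997=310 [pair 0] h(71,13)=(71*31+13)%997=220 [pair 1] h(37,19)=(37*31+19)%997=169 [pair 2] h(52,81)=(52*31+81)%997=696 [pair 3] h(92,92)=(92*31+92)%997=950 [pair 4] -> [310, 220, 169, 696, 950]
  Sibling for proof at L0: 81
L2: h(310,220)=(310*31+220)%997=857 [pair 0] h(169,696)=(169*31+696)%997=950 [pair 1] h(950,950)=(950*31+950)%997=490 [pair 2] -> [857, 950, 490]
  Sibling for proof at L1: 169
L3: h(857,950)=(857*31+950)%997=598 [pair 0] h(490,490)=(490*31+490)%997=725 [pair 1] -> [598, 725]
  Sibling for proof at L2: 857
L4: h(598,725)=(598*31+725)%997=320 [pair 0] -> [320]
  Sibling for proof at L3: 725
Root: 320
Proof path (sibling hashes from leaf to root): [81, 169, 857, 725]

Answer: 81 169 857 725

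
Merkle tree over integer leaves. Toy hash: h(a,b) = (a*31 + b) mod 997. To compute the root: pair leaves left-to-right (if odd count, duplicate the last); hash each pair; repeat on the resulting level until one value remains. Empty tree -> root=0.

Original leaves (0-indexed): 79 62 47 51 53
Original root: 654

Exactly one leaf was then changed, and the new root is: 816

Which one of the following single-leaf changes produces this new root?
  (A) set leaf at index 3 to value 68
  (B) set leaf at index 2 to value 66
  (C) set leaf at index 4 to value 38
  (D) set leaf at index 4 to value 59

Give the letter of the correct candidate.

Original leaves: [79, 62, 47, 51, 53]
Target new root: 816
Try each candidate change and compute the resulting root:
Candidate A: set leaf[3] = 68 -> leaves = [79, 62, 47, 68, 53]
  L0: [79, 62, 47, 68, 53]
  L1: h(79,62)=(79*31+62)%997=517 h(47,68)=(47*31+68)%997=528 h(53,53)=(53*31+53)%997=699 -> [517, 528, 699]
  L2: h(517,528)=(517*31+528)%997=603 h(699,699)=(699*31+699)%997=434 -> [603, 434]
  L3: h(603,434)=(603*31+434)%997=184 -> [184]
  root = 184 != target 816
Candidate B: set leaf[2] = 66 -> leaves = [79, 62, 66, 51, 53]
  L0: [79, 62, 66, 51, 53]
  L1: h(79,62)=(79*31+62)%997=517 h(66,51)=(66*31+51)%997=103 h(53,53)=(53*31+53)%997=699 -> [517, 103, 699]
  L2: h(517,103)=(517*31+103)%997=178 h(699,699)=(699*31+699)%997=434 -> [178, 434]
  L3: h(178,434)=(178*31+434)%997=967 -> [967]
  root = 967 != target 816
Candidate C: set leaf[4] = 38 -> leaves = [79, 62, 47, 51, 38]
  L0: [79, 62, 47, 51, 38]
  L1: h(79,62)=(79*31+62)%997=517 h(47,51)=(47*31+51)%997=511 h(38,38)=(38*31+38)%997=219 -> [517, 511, 219]
  L2: h(517,511)=(517*31+511)%997=586 h(219,219)=(219*31+219)%997=29 -> [586, 29]
  L3: h(586,29)=(586*31+29)%997=249 -> [249]
  root = 249 != target 816
Candidate D: set leaf[4] = 59 -> leaves = [79, 62, 47, 51, 59]
  L0: [79, 62, 47, 51, 59]
  L1: h(79,62)=(79*31+62)%997=517 h(47,51)=(47*31+51)%997=511 h(59,59)=(59*31+59)%997=891 -> [517, 511, 891]
  L2: h(517,511)=(517*31+511)%997=586 h(891,891)=(891*31+891)%997=596 -> [586, 596]
  L3: h(586,596)=(586*31+596)%997=816 -> [816]
  root = 816 == target 816  ** MATCH **
Candidate D produces the target root.

Answer: D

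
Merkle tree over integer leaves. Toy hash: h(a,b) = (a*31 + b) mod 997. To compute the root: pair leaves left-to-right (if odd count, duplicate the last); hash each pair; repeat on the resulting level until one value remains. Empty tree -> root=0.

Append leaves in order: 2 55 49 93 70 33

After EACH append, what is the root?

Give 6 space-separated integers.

After append 2 (leaves=[2]):
  L0: [2]
  root=2
After append 55 (leaves=[2, 55]):
  L0: [2, 55]
  L1: h(2,55)=(2*31+55)%997=117 -> [117]
  root=117
After append 49 (leaves=[2, 55, 49]):
  L0: [2, 55, 49]
  L1: h(2,55)=(2*31+55)%997=117 h(49,49)=(49*31+49)%997=571 -> [117, 571]
  L2: h(117,571)=(117*31+571)%997=210 -> [210]
  root=210
After append 93 (leaves=[2, 55, 49, 93]):
  L0: [2, 55, 49, 93]
  L1: h(2,55)=(2*31+55)%997=117 h(49,93)=(49*31+93)%997=615 -> [117, 615]
  L2: h(117,615)=(117*31+615)%997=254 -> [254]
  root=254
After append 70 (leaves=[2, 55, 49, 93, 70]):
  L0: [2, 55, 49, 93, 70]
  L1: h(2,55)=(2*31+55)%997=117 h(49,93)=(49*31+93)%997=615 h(70,70)=(70*31+70)%997=246 -> [117, 615, 246]
  L2: h(117,615)=(117*31+615)%997=254 h(246,246)=(246*31+246)%997=893 -> [254, 893]
  L3: h(254,893)=(254*31+893)%997=791 -> [791]
  root=791
After append 33 (leaves=[2, 55, 49, 93, 70, 33]):
  L0: [2, 55, 49, 93, 70, 33]
  L1: h(2,55)=(2*31+55)%997=117 h(49,93)=(49*31+93)%997=615 h(70,33)=(70*31+33)%997=209 -> [117, 615, 209]
  L2: h(117,615)=(117*31+615)%997=254 h(209,209)=(209*31+209)%997=706 -> [254, 706]
  L3: h(254,706)=(254*31+706)%997=604 -> [604]
  root=604

Answer: 2 117 210 254 791 604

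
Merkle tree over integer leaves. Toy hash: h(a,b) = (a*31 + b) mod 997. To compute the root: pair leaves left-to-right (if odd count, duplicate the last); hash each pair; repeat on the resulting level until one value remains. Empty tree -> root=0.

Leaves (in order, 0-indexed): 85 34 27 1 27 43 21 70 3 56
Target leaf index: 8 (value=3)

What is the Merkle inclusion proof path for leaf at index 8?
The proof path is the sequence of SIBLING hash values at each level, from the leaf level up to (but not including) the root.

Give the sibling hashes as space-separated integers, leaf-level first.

L0 (leaves): [85, 34, 27, 1, 27, 43, 21, 70, 3, 56], target index=8
L1: h(85,34)=(85*31+34)%997=675 [pair 0] h(27,1)=(27*31+1)%997=838 [pair 1] h(27,43)=(27*31+43)%997=880 [pair 2] h(21,70)=(21*31+70)%997=721 [pair 3] h(3,56)=(3*31+56)%997=149 [pair 4] -> [675, 838, 880, 721, 149]
  Sibling for proof at L0: 56
L2: h(675,838)=(675*31+838)%997=826 [pair 0] h(880,721)=(880*31+721)%997=85 [pair 1] h(149,149)=(149*31+149)%997=780 [pair 2] -> [826, 85, 780]
  Sibling for proof at L1: 149
L3: h(826,85)=(826*31+85)%997=766 [pair 0] h(780,780)=(780*31+780)%997=35 [pair 1] -> [766, 35]
  Sibling for proof at L2: 780
L4: h(766,35)=(766*31+35)%997=850 [pair 0] -> [850]
  Sibling for proof at L3: 766
Root: 850
Proof path (sibling hashes from leaf to root): [56, 149, 780, 766]

Answer: 56 149 780 766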